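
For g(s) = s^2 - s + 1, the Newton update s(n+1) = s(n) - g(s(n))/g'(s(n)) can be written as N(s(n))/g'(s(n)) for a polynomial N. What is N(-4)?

g'(s) = 2s - 1.
N(s) = s·g'(s) - g(s) = s·(2s - 1) - (s^2 - s + 1) = s^2 - 1.
N(-4) = 15.

15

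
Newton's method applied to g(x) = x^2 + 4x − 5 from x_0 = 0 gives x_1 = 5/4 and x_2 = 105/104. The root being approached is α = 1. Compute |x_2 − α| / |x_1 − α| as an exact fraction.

1/26

x_1 − α = 5/4 − 1 = 1/4, so |x_1 − α| = 1/4.
x_2 − α = 105/104 − 1 = 1/104, so |x_2 − α| = 1/104.
Ratio = (1/104) / (1/4) = 1/26.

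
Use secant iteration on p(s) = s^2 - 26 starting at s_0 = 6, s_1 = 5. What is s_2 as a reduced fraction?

p(6) = 10, p(5) = -1. s_2 = 5 - (-1)·(5 - 6)/((-1) - 10) = 56/11.

56/11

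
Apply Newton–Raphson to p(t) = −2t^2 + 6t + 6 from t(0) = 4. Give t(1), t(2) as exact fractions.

p'(t) = −4t + 6.
p(4) = −2, p'(4) = −10, so t(1) = 4 − (−2)/(−10) = 19/5.
p(19/5) = −2/25, p'(19/5) = −46/5, so t(2) = (19/5) − (−2/25)/(−46/5) = 436/115.

t(1) = 19/5, t(2) = 436/115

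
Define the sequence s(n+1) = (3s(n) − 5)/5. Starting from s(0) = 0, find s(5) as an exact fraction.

s(1) = (3·0 − 5)/5 = −1.
s(2) = (3·(−1) − 5)/5 = −8/5.
s(3) = (3·(−8/5) − 5)/5 = −49/25.
s(4) = (3·(−49/25) − 5)/5 = −272/125.
s(5) = (3·(−272/125) − 5)/5 = −1441/625.

−1441/625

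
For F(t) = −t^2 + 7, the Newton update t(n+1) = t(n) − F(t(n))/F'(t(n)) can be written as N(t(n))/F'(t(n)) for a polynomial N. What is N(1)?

−8

F'(t) = −2t.
N(t) = t·F'(t) − F(t) = t·(−2t) − (−t^2 + 7) = −t^2 − 7.
N(1) = −8.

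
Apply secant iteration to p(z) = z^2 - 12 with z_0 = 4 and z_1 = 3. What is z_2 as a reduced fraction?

24/7

p(4) = 4, p(3) = -3. z_2 = 3 - (-3)·(3 - 4)/((-3) - 4) = 24/7.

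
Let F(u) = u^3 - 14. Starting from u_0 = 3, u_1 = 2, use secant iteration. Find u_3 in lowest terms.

F(3) = 13, F(2) = -6. u_2 = 2 - (-6)·(2 - 3)/((-6) - 13) = 44/19.
F(2) = -6, F(44/19) = -10842/6859. u_3 = (44/19) - (-10842/6859)·((44/19) - 2)/((-10842/6859) - (-6)) = 2045/842.

2045/842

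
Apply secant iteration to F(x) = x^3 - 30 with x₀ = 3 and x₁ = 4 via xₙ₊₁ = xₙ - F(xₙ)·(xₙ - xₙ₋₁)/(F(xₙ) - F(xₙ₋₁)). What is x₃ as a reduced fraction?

F(3) = -3, F(4) = 34. x₂ = 4 - 34·(4 - 3)/(34 - (-3)) = 114/37.
F(4) = 34, F(114/37) = -38046/50653. x₃ = (114/37) - (-38046/50653)·((114/37) - 4)/((-38046/50653) - 34) = 80271/25886.

80271/25886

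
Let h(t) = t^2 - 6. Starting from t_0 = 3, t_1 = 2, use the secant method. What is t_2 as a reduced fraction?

12/5

h(3) = 3, h(2) = -2. t_2 = 2 - (-2)·(2 - 3)/((-2) - 3) = 12/5.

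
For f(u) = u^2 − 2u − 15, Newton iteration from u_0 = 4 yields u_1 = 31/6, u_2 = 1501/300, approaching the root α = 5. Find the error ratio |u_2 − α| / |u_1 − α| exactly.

1/50

u_1 − α = 31/6 − 5 = 1/6, so |u_1 − α| = 1/6.
u_2 − α = 1501/300 − 5 = 1/300, so |u_2 − α| = 1/300.
Ratio = (1/300) / (1/6) = 1/50.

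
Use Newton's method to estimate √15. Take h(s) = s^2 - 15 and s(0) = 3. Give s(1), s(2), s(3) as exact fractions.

s(1) = 4, s(2) = 31/8, s(3) = 1921/496

h'(s) = 2s.
h(3) = -6, h'(3) = 6, so s(1) = 3 - (-6)/6 = 4.
h(4) = 1, h'(4) = 8, so s(2) = 4 - 1/8 = 31/8.
h(31/8) = 1/64, h'(31/8) = 31/4, so s(3) = (31/8) - (1/64)/(31/4) = 1921/496.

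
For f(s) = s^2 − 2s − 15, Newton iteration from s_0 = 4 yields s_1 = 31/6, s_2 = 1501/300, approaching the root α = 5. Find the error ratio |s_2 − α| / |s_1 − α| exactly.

s_1 − α = 31/6 − 5 = 1/6, so |s_1 − α| = 1/6.
s_2 − α = 1501/300 − 5 = 1/300, so |s_2 − α| = 1/300.
Ratio = (1/300) / (1/6) = 1/50.

1/50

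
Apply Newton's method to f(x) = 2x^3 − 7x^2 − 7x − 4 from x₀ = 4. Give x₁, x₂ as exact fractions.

x₁ = 148/33, x₂ = 8051092/1829025

f'(x) = 6x^2 − 14x − 7.
f(4) = −16, f'(4) = 33, so x₁ = 4 − (−16)/33 = 148/33.
f(148/33) = 151808/35937, f'(148/33) = 18475/363, so x₂ = (148/33) − (151808/35937)/(18475/363) = 8051092/1829025.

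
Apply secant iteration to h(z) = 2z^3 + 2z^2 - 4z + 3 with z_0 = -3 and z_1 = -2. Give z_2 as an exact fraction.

h(-3) = -21, h(-2) = 3. z_2 = (-2) - 3·((-2) - (-3))/(3 - (-21)) = -17/8.

-17/8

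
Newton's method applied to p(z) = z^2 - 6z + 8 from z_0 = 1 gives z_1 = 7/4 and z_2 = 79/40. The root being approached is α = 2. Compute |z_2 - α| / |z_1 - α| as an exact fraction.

1/10

z_1 - α = 7/4 - 2 = -1/4, so |z_1 - α| = 1/4.
z_2 - α = 79/40 - 2 = -1/40, so |z_2 - α| = 1/40.
Ratio = (1/40) / (1/4) = 1/10.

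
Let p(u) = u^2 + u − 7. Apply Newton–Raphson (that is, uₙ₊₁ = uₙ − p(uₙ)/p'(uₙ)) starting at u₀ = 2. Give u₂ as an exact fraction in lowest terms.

296/135

p'(u) = 2u + 1.
p(2) = −1, p'(2) = 5, so u₁ = 2 − (−1)/5 = 11/5.
p(11/5) = 1/25, p'(11/5) = 27/5, so u₂ = (11/5) − (1/25)/(27/5) = 296/135.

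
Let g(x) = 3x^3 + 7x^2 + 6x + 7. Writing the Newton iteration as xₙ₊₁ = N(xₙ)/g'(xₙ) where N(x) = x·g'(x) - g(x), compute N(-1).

g'(x) = 9x^2 + 14x + 6.
N(x) = x·g'(x) - g(x) = x·(9x^2 + 14x + 6) - (3x^3 + 7x^2 + 6x + 7) = 6x^3 + 7x^2 - 7.
N(-1) = -6.

-6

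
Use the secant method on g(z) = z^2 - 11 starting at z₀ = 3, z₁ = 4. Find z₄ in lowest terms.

3907/1178

g(3) = -2, g(4) = 5. z₂ = 4 - 5·(4 - 3)/(5 - (-2)) = 23/7.
g(4) = 5, g(23/7) = -10/49. z₃ = (23/7) - (-10/49)·((23/7) - 4)/((-10/49) - 5) = 169/51.
g(23/7) = -10/49, g(169/51) = -50/2601. z₄ = (169/51) - (-50/2601)·((169/51) - (23/7))/((-50/2601) - (-10/49)) = 3907/1178.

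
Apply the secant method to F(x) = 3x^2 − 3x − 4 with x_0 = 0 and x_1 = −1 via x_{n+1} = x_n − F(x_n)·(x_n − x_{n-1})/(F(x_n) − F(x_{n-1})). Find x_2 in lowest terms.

F(0) = −4, F(−1) = 2. x_2 = (−1) − 2·((−1) − 0)/(2 − (−4)) = −2/3.

−2/3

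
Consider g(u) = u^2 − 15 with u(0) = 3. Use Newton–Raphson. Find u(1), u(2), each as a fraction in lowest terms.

u(1) = 4, u(2) = 31/8

g'(u) = 2u.
g(3) = −6, g'(3) = 6, so u(1) = 3 − (−6)/6 = 4.
g(4) = 1, g'(4) = 8, so u(2) = 4 − 1/8 = 31/8.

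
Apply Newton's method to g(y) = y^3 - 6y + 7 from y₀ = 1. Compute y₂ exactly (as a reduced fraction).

61/63

g'(y) = 3y^2 - 6.
g(1) = 2, g'(1) = -3, so y₁ = 1 - 2/(-3) = 5/3.
g(5/3) = 44/27, g'(5/3) = 7/3, so y₂ = (5/3) - (44/27)/(7/3) = 61/63.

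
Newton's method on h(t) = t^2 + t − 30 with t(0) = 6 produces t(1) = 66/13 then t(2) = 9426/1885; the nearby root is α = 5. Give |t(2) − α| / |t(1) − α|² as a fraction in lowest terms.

t(1) − α = 66/13 − 5 = 1/13, so |t(1) − α| = 1/13.
t(2) − α = 9426/1885 − 5 = 1/1885, so |t(2) − α| = 1/1885.
|t(1) − α|² = 1/169.
Ratio = (1/1885) / (1/169) = 13/145.

13/145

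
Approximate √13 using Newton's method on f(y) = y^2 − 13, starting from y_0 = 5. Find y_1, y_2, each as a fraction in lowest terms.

y_1 = 19/5, y_2 = 343/95

f'(y) = 2y.
f(5) = 12, f'(5) = 10, so y_1 = 5 − 12/10 = 19/5.
f(19/5) = 36/25, f'(19/5) = 38/5, so y_2 = (19/5) − (36/25)/(38/5) = 343/95.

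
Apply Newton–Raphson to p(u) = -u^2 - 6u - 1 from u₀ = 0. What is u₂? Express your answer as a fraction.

-35/204

p'(u) = -2u - 6.
p(0) = -1, p'(0) = -6, so u₁ = 0 - (-1)/(-6) = -1/6.
p(-1/6) = -1/36, p'(-1/6) = -17/3, so u₂ = (-1/6) - (-1/36)/(-17/3) = -35/204.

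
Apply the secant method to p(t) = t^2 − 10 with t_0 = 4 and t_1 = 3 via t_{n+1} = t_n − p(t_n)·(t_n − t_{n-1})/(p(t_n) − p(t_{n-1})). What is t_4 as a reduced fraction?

3001/949

p(4) = 6, p(3) = −1. t_2 = 3 − (−1)·(3 − 4)/((−1) − 6) = 22/7.
p(3) = −1, p(22/7) = −6/49. t_3 = (22/7) − (−6/49)·((22/7) − 3)/((−6/49) − (−1)) = 136/43.
p(22/7) = −6/49, p(136/43) = 6/1849. t_4 = (136/43) − (6/1849)·((136/43) − (22/7))/((6/1849) − (−6/49)) = 3001/949.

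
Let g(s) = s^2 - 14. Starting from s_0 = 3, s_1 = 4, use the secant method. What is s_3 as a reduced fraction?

101/27

g(3) = -5, g(4) = 2. s_2 = 4 - 2·(4 - 3)/(2 - (-5)) = 26/7.
g(4) = 2, g(26/7) = -10/49. s_3 = (26/7) - (-10/49)·((26/7) - 4)/((-10/49) - 2) = 101/27.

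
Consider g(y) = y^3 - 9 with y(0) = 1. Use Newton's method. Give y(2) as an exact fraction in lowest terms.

g'(y) = 3y^2.
g(1) = -8, g'(1) = 3, so y(1) = 1 - (-8)/3 = 11/3.
g(11/3) = 1088/27, g'(11/3) = 121/3, so y(2) = (11/3) - (1088/27)/(121/3) = 2905/1089.

2905/1089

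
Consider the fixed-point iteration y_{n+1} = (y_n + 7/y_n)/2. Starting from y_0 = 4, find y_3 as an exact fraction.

y_1 = (4 + 7/4)/2 = 23/8.
y_2 = (23/8 + 7/(23/8))/2 = 977/368.
y_3 = (977/368 + 7/(977/368))/2 = 1902497/719072.

1902497/719072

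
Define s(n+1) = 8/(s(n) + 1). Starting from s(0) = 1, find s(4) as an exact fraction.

104/53

s(1) = 8/(1 + 1) = 4.
s(2) = 8/(4 + 1) = 8/5.
s(3) = 8/(8/5 + 1) = 40/13.
s(4) = 8/(40/13 + 1) = 104/53.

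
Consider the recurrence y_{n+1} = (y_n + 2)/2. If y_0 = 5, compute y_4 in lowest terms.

y_1 = (5 + 2)/2 = 7/2.
y_2 = ((7/2) + 2)/2 = 11/4.
y_3 = ((11/4) + 2)/2 = 19/8.
y_4 = ((19/8) + 2)/2 = 35/16.

35/16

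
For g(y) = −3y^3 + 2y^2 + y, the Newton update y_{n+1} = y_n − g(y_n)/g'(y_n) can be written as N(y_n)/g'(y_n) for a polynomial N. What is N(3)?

−144

g'(y) = −9y^2 + 4y + 1.
N(y) = y·g'(y) − g(y) = y·(−9y^2 + 4y + 1) − (−3y^3 + 2y^2 + y) = −6y^3 + 2y^2.
N(3) = −144.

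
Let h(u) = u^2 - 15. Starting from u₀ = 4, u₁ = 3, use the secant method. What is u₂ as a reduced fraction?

27/7

h(4) = 1, h(3) = -6. u₂ = 3 - (-6)·(3 - 4)/((-6) - 1) = 27/7.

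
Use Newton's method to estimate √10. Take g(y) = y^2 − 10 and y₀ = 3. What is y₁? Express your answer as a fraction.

19/6

g'(y) = 2y.
g(3) = −1, g'(3) = 6, so y₁ = 3 − (−1)/6 = 19/6.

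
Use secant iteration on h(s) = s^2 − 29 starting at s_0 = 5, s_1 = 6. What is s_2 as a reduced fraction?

59/11

h(5) = −4, h(6) = 7. s_2 = 6 − 7·(6 − 5)/(7 − (−4)) = 59/11.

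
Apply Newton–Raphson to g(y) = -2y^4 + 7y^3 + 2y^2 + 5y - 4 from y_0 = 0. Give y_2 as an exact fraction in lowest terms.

6244/10965

g'(y) = -8y^3 + 21y^2 + 4y + 5.
g(0) = -4, g'(0) = 5, so y_1 = 0 - (-4)/5 = 4/5.
g(4/5) = 2528/625, g'(4/5) = 2193/125, so y_2 = (4/5) - (2528/625)/(2193/125) = 6244/10965.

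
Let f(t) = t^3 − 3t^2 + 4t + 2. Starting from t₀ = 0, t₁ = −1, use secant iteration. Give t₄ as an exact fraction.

−774769/2026801

f(0) = 2, f(−1) = −6. t₂ = (−1) − (−6)·((−1) − 0)/((−6) − 2) = −1/4.
f(−1) = −6, f(−1/4) = 51/64. t₃ = (−1/4) − (51/64)·((−1/4) − (−1))/((51/64) − (−6)) = −49/145.
f(−1/4) = 51/64, f(−49/145) = 814266/3048625. t₄ = (−49/145) − (814266/3048625)·((−49/145) − (−1/4))/((814266/3048625) − (51/64)) = −774769/2026801.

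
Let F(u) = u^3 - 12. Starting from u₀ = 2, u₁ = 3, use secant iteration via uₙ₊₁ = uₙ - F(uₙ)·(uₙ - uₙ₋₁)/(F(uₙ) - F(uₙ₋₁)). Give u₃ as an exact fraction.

F(2) = -4, F(3) = 15. u₂ = 3 - 15·(3 - 2)/(15 - (-4)) = 42/19.
F(3) = 15, F(42/19) = -8220/6859. u₃ = (42/19) - (-8220/6859)·((42/19) - 3)/((-8220/6859) - 15) = 5602/2469.

5602/2469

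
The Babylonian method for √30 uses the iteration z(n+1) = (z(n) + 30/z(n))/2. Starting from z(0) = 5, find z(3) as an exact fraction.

116161/21208

z(1) = (5 + 30/5)/2 = 11/2.
z(2) = (11/2 + 30/(11/2))/2 = 241/44.
z(3) = (241/44 + 30/(241/44))/2 = 116161/21208.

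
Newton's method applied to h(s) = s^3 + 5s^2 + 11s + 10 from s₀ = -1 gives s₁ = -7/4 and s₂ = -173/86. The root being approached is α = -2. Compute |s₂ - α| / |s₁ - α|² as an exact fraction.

8/43

s₁ - α = -7/4 - (-2) = -7/4 + 2 = 1/4, so |s₁ - α| = 1/4.
s₂ - α = -173/86 - (-2) = -173/86 + 2 = -1/86, so |s₂ - α| = 1/86.
|s₁ - α|² = 1/16.
Ratio = (1/86) / (1/16) = 8/43.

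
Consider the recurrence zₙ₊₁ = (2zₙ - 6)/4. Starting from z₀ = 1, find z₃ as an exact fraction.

-5/2

z₁ = (2·1 - 6)/4 = -1.
z₂ = (2·(-1) - 6)/4 = -2.
z₃ = (2·(-2) - 6)/4 = -5/2.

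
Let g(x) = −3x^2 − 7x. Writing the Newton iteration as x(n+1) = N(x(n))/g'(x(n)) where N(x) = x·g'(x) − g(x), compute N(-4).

g'(x) = −6x − 7.
N(x) = x·g'(x) − g(x) = x·(−6x − 7) − (−3x^2 − 7x) = −3x^2.
N(-4) = −48.

−48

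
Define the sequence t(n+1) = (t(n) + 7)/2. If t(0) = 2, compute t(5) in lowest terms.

219/32

t(1) = (2 + 7)/2 = 9/2.
t(2) = ((9/2) + 7)/2 = 23/4.
t(3) = ((23/4) + 7)/2 = 51/8.
t(4) = ((51/8) + 7)/2 = 107/16.
t(5) = ((107/16) + 7)/2 = 219/32.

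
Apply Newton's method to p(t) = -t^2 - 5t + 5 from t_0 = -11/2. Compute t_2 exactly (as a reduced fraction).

-281/48

p'(t) = -2t - 5.
p(-11/2) = 9/4, p'(-11/2) = 6, so t_1 = (-11/2) - (9/4)/6 = -47/8.
p(-47/8) = -9/64, p'(-47/8) = 27/4, so t_2 = (-47/8) - (-9/64)/(27/4) = -281/48.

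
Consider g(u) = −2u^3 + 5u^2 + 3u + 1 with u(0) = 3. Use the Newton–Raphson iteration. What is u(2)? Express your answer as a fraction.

627757/206073

g'(u) = −6u^2 + 10u + 3.
g(3) = 1, g'(3) = −21, so u(1) = 3 − 1/(−21) = 64/21.
g(64/21) = −275/9261, g'(64/21) = −3271/147, so u(2) = (64/21) − (−275/9261)/(−3271/147) = 627757/206073.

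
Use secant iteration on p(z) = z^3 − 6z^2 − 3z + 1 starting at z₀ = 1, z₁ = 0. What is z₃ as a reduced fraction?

p(1) = −7, p(0) = 1. z₂ = 0 − 1·(0 − 1)/(1 − (−7)) = 1/8.
p(0) = 1, p(1/8) = 273/512. z₃ = (1/8) − (273/512)·((1/8) − 0)/((273/512) − 1) = 64/239.

64/239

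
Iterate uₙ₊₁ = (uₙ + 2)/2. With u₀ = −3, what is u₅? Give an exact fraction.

u₁ = ((−3) + 2)/2 = −1/2.
u₂ = ((−1/2) + 2)/2 = 3/4.
u₃ = ((3/4) + 2)/2 = 11/8.
u₄ = ((11/8) + 2)/2 = 27/16.
u₅ = ((27/16) + 2)/2 = 59/32.

59/32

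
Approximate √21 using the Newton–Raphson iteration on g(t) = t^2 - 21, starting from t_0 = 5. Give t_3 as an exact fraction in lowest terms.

277727/60605

g'(t) = 2t.
g(5) = 4, g'(5) = 10, so t_1 = 5 - 4/10 = 23/5.
g(23/5) = 4/25, g'(23/5) = 46/5, so t_2 = (23/5) - (4/25)/(46/5) = 527/115.
g(527/115) = 4/13225, g'(527/115) = 1054/115, so t_3 = (527/115) - (4/13225)/(1054/115) = 277727/60605.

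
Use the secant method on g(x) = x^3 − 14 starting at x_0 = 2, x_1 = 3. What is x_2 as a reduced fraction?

44/19

g(2) = −6, g(3) = 13. x_2 = 3 − 13·(3 − 2)/(13 − (−6)) = 44/19.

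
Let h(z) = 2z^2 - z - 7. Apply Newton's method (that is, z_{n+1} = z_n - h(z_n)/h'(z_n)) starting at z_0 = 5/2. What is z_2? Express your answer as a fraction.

295/138

h'(z) = 4z - 1.
h(5/2) = 3, h'(5/2) = 9, so z_1 = (5/2) - 3/9 = 13/6.
h(13/6) = 2/9, h'(13/6) = 23/3, so z_2 = (13/6) - (2/9)/(23/3) = 295/138.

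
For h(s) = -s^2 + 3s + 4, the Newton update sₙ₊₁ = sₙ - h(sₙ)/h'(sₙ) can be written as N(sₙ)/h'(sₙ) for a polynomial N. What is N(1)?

-5

h'(s) = -2s + 3.
N(s) = s·h'(s) - h(s) = s·(-2s + 3) - (-s^2 + 3s + 4) = -s^2 - 4.
N(1) = -5.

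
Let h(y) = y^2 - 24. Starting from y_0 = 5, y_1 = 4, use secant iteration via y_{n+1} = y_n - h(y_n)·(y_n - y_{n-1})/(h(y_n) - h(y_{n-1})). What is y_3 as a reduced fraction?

49/10

h(5) = 1, h(4) = -8. y_2 = 4 - (-8)·(4 - 5)/((-8) - 1) = 44/9.
h(4) = -8, h(44/9) = -8/81. y_3 = (44/9) - (-8/81)·((44/9) - 4)/((-8/81) - (-8)) = 49/10.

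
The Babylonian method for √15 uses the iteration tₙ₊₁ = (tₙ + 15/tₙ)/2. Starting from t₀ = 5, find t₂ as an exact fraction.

t₁ = (5 + 15/5)/2 = 4.
t₂ = (4 + 15/4)/2 = 31/8.

31/8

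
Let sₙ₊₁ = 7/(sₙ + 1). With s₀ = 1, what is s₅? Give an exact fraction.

602/247

s₁ = 7/(1 + 1) = 7/2.
s₂ = 7/(7/2 + 1) = 14/9.
s₃ = 7/(14/9 + 1) = 63/23.
s₄ = 7/(63/23 + 1) = 161/86.
s₅ = 7/(161/86 + 1) = 602/247.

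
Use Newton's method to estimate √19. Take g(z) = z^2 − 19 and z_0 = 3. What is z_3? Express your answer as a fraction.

268753/61656

g'(z) = 2z.
g(3) = −10, g'(3) = 6, so z_1 = 3 − (−10)/6 = 14/3.
g(14/3) = 25/9, g'(14/3) = 28/3, so z_2 = (14/3) − (25/9)/(28/3) = 367/84.
g(367/84) = 625/7056, g'(367/84) = 367/42, so z_3 = (367/84) − (625/7056)/(367/42) = 268753/61656.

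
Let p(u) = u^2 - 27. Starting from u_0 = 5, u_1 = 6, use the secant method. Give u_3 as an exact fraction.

p(5) = -2, p(6) = 9. u_2 = 6 - 9·(6 - 5)/(9 - (-2)) = 57/11.
p(6) = 9, p(57/11) = -18/121. u_3 = (57/11) - (-18/121)·((57/11) - 6)/((-18/121) - 9) = 213/41.

213/41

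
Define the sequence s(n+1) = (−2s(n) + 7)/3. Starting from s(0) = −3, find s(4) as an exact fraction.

s(1) = (−2·(−3) + 7)/3 = 13/3.
s(2) = (−2·(13/3) + 7)/3 = −5/9.
s(3) = (−2·(−5/9) + 7)/3 = 73/27.
s(4) = (−2·(73/27) + 7)/3 = 43/81.

43/81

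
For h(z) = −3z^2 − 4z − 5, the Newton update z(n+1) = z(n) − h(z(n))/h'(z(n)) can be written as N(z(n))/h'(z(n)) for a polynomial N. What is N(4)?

h'(z) = −6z − 4.
N(z) = z·h'(z) − h(z) = z·(−6z − 4) − (−3z^2 − 4z − 5) = −3z^2 + 5.
N(4) = −43.

−43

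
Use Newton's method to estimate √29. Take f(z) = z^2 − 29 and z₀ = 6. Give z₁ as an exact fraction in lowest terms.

65/12

f'(z) = 2z.
f(6) = 7, f'(6) = 12, so z₁ = 6 − 7/12 = 65/12.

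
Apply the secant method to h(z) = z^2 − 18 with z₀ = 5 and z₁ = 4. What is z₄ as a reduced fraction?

11960/2819

h(5) = 7, h(4) = −2. z₂ = 4 − (−2)·(4 − 5)/((−2) − 7) = 38/9.
h(4) = −2, h(38/9) = −14/81. z₃ = (38/9) − (−14/81)·((38/9) − 4)/((−14/81) − (−2)) = 157/37.
h(38/9) = −14/81, h(157/37) = 7/1369. z₄ = (157/37) − (7/1369)·((157/37) − (38/9))/((7/1369) − (−14/81)) = 11960/2819.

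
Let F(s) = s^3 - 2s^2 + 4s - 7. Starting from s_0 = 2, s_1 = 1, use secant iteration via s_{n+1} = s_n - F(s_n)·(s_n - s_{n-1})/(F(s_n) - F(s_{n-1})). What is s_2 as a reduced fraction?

9/5

F(2) = 1, F(1) = -4. s_2 = 1 - (-4)·(1 - 2)/((-4) - 1) = 9/5.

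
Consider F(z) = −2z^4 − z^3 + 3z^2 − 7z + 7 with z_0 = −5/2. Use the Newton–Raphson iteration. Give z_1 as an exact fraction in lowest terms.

F'(z) = −8z^3 − 3z^2 + 6z − 7.
F(−5/2) = −77/4, F'(−5/2) = 337/4, so z_1 = (−5/2) − (−77/4)/(337/4) = −1531/674.

−1531/674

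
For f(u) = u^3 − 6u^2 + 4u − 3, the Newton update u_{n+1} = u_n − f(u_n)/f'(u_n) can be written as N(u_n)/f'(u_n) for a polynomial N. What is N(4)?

35

f'(u) = 3u^2 − 12u + 4.
N(u) = u·f'(u) − f(u) = u·(3u^2 − 12u + 4) − (u^3 − 6u^2 + 4u − 3) = 2u^3 − 6u^2 + 3.
N(4) = 35.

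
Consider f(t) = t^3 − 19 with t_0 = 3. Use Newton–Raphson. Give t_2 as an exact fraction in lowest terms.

f'(t) = 3t^2.
f(3) = 8, f'(3) = 27, so t_1 = 3 − 8/27 = 73/27.
f(73/27) = 15040/19683, f'(73/27) = 5329/243, so t_2 = (73/27) − (15040/19683)/(5329/243) = 1152011/431649.

1152011/431649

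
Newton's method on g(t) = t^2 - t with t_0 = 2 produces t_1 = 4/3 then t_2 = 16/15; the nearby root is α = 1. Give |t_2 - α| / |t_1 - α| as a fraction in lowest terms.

1/5

t_1 - α = 4/3 - 1 = 1/3, so |t_1 - α| = 1/3.
t_2 - α = 16/15 - 1 = 1/15, so |t_2 - α| = 1/15.
Ratio = (1/15) / (1/3) = 1/5.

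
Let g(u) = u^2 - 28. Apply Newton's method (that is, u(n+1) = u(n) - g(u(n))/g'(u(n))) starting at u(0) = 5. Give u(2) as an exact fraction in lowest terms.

5609/1060

g'(u) = 2u.
g(5) = -3, g'(5) = 10, so u(1) = 5 - (-3)/10 = 53/10.
g(53/10) = 9/100, g'(53/10) = 53/5, so u(2) = (53/10) - (9/100)/(53/5) = 5609/1060.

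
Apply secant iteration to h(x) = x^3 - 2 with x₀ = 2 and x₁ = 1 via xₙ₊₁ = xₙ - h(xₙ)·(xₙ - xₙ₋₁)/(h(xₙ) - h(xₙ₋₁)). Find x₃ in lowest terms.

218/169

h(2) = 6, h(1) = -1. x₂ = 1 - (-1)·(1 - 2)/((-1) - 6) = 8/7.
h(1) = -1, h(8/7) = -174/343. x₃ = (8/7) - (-174/343)·((8/7) - 1)/((-174/343) - (-1)) = 218/169.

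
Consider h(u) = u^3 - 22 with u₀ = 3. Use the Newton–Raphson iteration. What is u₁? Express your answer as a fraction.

h'(u) = 3u^2.
h(3) = 5, h'(3) = 27, so u₁ = 3 - 5/27 = 76/27.

76/27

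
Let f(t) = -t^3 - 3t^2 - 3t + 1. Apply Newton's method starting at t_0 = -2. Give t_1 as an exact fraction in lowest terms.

f'(t) = -3t^2 - 6t - 3.
f(-2) = 3, f'(-2) = -3, so t_1 = (-2) - 3/(-3) = -1.

-1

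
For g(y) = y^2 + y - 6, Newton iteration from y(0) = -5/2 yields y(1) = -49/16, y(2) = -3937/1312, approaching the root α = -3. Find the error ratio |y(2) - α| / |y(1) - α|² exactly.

y(1) - α = -49/16 - (-3) = -49/16 + 3 = -1/16, so |y(1) - α| = 1/16.
y(2) - α = -3937/1312 - (-3) = -3937/1312 + 3 = -1/1312, so |y(2) - α| = 1/1312.
|y(1) - α|² = 1/256.
Ratio = (1/1312) / (1/256) = 8/41.

8/41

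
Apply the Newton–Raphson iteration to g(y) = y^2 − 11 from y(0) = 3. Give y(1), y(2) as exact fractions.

y(1) = 10/3, y(2) = 199/60

g'(y) = 2y.
g(3) = −2, g'(3) = 6, so y(1) = 3 − (−2)/6 = 10/3.
g(10/3) = 1/9, g'(10/3) = 20/3, so y(2) = (10/3) − (1/9)/(20/3) = 199/60.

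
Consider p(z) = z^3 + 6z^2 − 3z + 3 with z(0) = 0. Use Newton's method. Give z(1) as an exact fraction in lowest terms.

1

p'(z) = 3z^2 + 12z − 3.
p(0) = 3, p'(0) = −3, so z(1) = 0 − 3/(−3) = 1.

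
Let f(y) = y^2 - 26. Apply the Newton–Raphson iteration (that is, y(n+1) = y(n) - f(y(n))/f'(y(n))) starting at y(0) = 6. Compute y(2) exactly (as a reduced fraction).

f'(y) = 2y.
f(6) = 10, f'(6) = 12, so y(1) = 6 - 10/12 = 31/6.
f(31/6) = 25/36, f'(31/6) = 31/3, so y(2) = (31/6) - (25/36)/(31/3) = 1897/372.

1897/372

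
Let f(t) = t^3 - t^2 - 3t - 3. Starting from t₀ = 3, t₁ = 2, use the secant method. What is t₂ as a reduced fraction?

f(3) = 6, f(2) = -5. t₂ = 2 - (-5)·(2 - 3)/((-5) - 6) = 27/11.

27/11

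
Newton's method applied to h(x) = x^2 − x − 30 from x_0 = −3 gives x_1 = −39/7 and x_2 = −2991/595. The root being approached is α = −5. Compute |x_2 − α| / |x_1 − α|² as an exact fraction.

7/85

x_1 − α = −39/7 − (−5) = −39/7 + 5 = −4/7, so |x_1 − α| = 4/7.
x_2 − α = −2991/595 − (−5) = −2991/595 + 5 = −16/595, so |x_2 − α| = 16/595.
|x_1 − α|² = 16/49.
Ratio = (16/595) / (16/49) = 7/85.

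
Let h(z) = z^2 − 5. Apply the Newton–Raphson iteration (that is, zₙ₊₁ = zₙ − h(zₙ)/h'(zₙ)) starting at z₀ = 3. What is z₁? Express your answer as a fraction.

h'(z) = 2z.
h(3) = 4, h'(3) = 6, so z₁ = 3 − 4/6 = 7/3.

7/3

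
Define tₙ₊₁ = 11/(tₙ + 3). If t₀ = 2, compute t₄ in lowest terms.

t₁ = 11/(2 + 3) = 11/5.
t₂ = 11/(11/5 + 3) = 55/26.
t₃ = 11/(55/26 + 3) = 286/133.
t₄ = 11/(286/133 + 3) = 1463/685.

1463/685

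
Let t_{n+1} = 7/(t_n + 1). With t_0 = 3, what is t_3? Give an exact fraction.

77/39

t_1 = 7/(3 + 1) = 7/4.
t_2 = 7/(7/4 + 1) = 28/11.
t_3 = 7/(28/11 + 1) = 77/39.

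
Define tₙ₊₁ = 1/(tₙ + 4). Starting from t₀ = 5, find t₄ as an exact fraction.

157/665

t₁ = 1/(5 + 4) = 1/9.
t₂ = 1/(1/9 + 4) = 9/37.
t₃ = 1/(9/37 + 4) = 37/157.
t₄ = 1/(37/157 + 4) = 157/665.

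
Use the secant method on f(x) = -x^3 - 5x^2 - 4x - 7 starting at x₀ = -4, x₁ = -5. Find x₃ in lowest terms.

-40645/9169

f(-4) = -7, f(-5) = 13. x₂ = (-5) - 13·((-5) - (-4))/(13 - (-7)) = -87/20.
f(-5) = 13, f(-87/20) = -15197/8000. x₃ = (-87/20) - (-15197/8000)·((-87/20) - (-5))/((-15197/8000) - 13) = -40645/9169.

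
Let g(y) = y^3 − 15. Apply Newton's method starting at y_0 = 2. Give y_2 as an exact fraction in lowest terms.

42751/17298

g'(y) = 3y^2.
g(2) = −7, g'(2) = 12, so y_1 = 2 − (−7)/12 = 31/12.
g(31/12) = 3871/1728, g'(31/12) = 961/48, so y_2 = (31/12) − (3871/1728)/(961/48) = 42751/17298.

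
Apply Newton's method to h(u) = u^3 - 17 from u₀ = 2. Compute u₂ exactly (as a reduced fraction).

625/242

h'(u) = 3u^2.
h(2) = -9, h'(2) = 12, so u₁ = 2 - (-9)/12 = 11/4.
h(11/4) = 243/64, h'(11/4) = 363/16, so u₂ = (11/4) - (243/64)/(363/16) = 625/242.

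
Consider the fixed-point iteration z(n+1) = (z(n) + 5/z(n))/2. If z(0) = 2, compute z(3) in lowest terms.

z(1) = (2 + 5/2)/2 = 9/4.
z(2) = (9/4 + 5/(9/4))/2 = 161/72.
z(3) = (161/72 + 5/(161/72))/2 = 51841/23184.

51841/23184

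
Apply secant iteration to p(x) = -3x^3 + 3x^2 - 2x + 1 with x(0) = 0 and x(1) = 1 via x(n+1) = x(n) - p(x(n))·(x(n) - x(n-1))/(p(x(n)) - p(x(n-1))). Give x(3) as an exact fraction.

p(0) = 1, p(1) = -1. x(2) = 1 - (-1)·(1 - 0)/((-1) - 1) = 1/2.
p(1) = -1, p(1/2) = 3/8. x(3) = (1/2) - (3/8)·((1/2) - 1)/((3/8) - (-1)) = 7/11.

7/11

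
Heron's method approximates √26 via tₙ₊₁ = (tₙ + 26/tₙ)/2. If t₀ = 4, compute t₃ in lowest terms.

t₁ = (4 + 26/4)/2 = 21/4.
t₂ = (21/4 + 26/(21/4))/2 = 857/168.
t₃ = (857/168 + 26/(857/168))/2 = 1468273/287952.

1468273/287952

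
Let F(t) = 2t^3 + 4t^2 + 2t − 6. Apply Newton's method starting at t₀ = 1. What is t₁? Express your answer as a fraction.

F'(t) = 6t^2 + 8t + 2.
F(1) = 2, F'(1) = 16, so t₁ = 1 − 2/16 = 7/8.

7/8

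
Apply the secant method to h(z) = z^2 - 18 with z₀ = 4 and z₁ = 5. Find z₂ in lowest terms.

h(4) = -2, h(5) = 7. z₂ = 5 - 7·(5 - 4)/(7 - (-2)) = 38/9.

38/9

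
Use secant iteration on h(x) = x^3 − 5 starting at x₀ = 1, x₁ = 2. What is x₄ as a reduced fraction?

h(1) = −4, h(2) = 3. x₂ = 2 − 3·(2 − 1)/(3 − (−4)) = 11/7.
h(2) = 3, h(11/7) = −384/343. x₃ = (11/7) − (−384/343)·((11/7) − 2)/((−384/343) − 3) = 265/157.
h(11/7) = −384/343, h(265/157) = −739840/3869893. x₄ = (265/157) − (−739840/3869893)·((265/157) − (11/7))/((−739840/3869893) − (−384/343)) = 16480535/9627139.

16480535/9627139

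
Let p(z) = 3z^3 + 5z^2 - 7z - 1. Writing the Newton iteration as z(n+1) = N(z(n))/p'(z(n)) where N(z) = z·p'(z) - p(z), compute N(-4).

-303

p'(z) = 9z^2 + 10z - 7.
N(z) = z·p'(z) - p(z) = z·(9z^2 + 10z - 7) - (3z^3 + 5z^2 - 7z - 1) = 6z^3 + 5z^2 + 1.
N(-4) = -303.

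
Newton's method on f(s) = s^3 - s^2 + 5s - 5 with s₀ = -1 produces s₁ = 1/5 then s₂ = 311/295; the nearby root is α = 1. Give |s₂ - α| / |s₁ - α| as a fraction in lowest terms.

s₁ - α = 1/5 - 1 = -4/5, so |s₁ - α| = 4/5.
s₂ - α = 311/295 - 1 = 16/295, so |s₂ - α| = 16/295.
Ratio = (16/295) / (4/5) = 4/59.

4/59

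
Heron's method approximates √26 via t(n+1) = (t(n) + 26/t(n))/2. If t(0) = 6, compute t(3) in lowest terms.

7196593/1411368

t(1) = (6 + 26/6)/2 = 31/6.
t(2) = (31/6 + 26/(31/6))/2 = 1897/372.
t(3) = (1897/372 + 26/(1897/372))/2 = 7196593/1411368.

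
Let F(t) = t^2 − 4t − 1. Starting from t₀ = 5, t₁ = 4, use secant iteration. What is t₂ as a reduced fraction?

21/5

F(5) = 4, F(4) = −1. t₂ = 4 − (−1)·(4 − 5)/((−1) − 4) = 21/5.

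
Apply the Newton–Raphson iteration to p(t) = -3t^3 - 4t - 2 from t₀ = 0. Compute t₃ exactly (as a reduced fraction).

p'(t) = -9t^2 - 4.
p(0) = -2, p'(0) = -4, so t₁ = 0 - (-2)/(-4) = -1/2.
p(-1/2) = 3/8, p'(-1/2) = -25/4, so t₂ = (-1/2) - (3/8)/(-25/4) = -11/25.
p(-11/25) = 243/15625, p'(-11/25) = -3589/625, so t₃ = (-11/25) - (243/15625)/(-3589/625) = -39236/89725.

-39236/89725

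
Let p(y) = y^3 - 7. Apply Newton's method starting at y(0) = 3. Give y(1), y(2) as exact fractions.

y(1) = 61/27, y(2) = 591743/301401

p'(y) = 3y^2.
p(3) = 20, p'(3) = 27, so y(1) = 3 - 20/27 = 61/27.
p(61/27) = 89200/19683, p'(61/27) = 3721/243, so y(2) = (61/27) - (89200/19683)/(3721/243) = 591743/301401.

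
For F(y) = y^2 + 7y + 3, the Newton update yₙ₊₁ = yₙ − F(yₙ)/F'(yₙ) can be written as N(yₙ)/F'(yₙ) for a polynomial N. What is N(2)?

F'(y) = 2y + 7.
N(y) = y·F'(y) − F(y) = y·(2y + 7) − (y^2 + 7y + 3) = y^2 − 3.
N(2) = 1.

1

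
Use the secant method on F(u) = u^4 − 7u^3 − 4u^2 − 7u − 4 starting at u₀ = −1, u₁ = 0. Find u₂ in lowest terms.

−4/11

F(−1) = 7, F(0) = −4. u₂ = 0 − (−4)·(0 − (−1))/((−4) − 7) = −4/11.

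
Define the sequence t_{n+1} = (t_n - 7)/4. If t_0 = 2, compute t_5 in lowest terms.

-2385/1024

t_1 = (2 - 7)/4 = -5/4.
t_2 = ((-5/4) - 7)/4 = -33/16.
t_3 = ((-33/16) - 7)/4 = -145/64.
t_4 = ((-145/64) - 7)/4 = -593/256.
t_5 = ((-593/256) - 7)/4 = -2385/1024.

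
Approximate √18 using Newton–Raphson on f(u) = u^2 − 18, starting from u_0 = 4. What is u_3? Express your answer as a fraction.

665857/156944

f'(u) = 2u.
f(4) = −2, f'(4) = 8, so u_1 = 4 − (−2)/8 = 17/4.
f(17/4) = 1/16, f'(17/4) = 17/2, so u_2 = (17/4) − (1/16)/(17/2) = 577/136.
f(577/136) = 1/18496, f'(577/136) = 577/68, so u_3 = (577/136) − (1/18496)/(577/68) = 665857/156944.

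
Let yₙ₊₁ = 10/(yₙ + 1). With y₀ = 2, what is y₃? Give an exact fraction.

130/43

y₁ = 10/(2 + 1) = 10/3.
y₂ = 10/(10/3 + 1) = 30/13.
y₃ = 10/(30/13 + 1) = 130/43.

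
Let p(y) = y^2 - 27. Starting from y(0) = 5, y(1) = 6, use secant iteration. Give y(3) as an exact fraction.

p(5) = -2, p(6) = 9. y(2) = 6 - 9·(6 - 5)/(9 - (-2)) = 57/11.
p(6) = 9, p(57/11) = -18/121. y(3) = (57/11) - (-18/121)·((57/11) - 6)/((-18/121) - 9) = 213/41.

213/41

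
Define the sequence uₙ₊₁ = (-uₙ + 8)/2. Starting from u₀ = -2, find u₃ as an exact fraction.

13/4

u₁ = (-(-2) + 8)/2 = 5.
u₂ = (-5 + 8)/2 = 3/2.
u₃ = (-(3/2) + 8)/2 = 13/4.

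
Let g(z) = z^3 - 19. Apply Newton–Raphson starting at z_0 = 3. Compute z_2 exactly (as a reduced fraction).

1152011/431649

g'(z) = 3z^2.
g(3) = 8, g'(3) = 27, so z_1 = 3 - 8/27 = 73/27.
g(73/27) = 15040/19683, g'(73/27) = 5329/243, so z_2 = (73/27) - (15040/19683)/(5329/243) = 1152011/431649.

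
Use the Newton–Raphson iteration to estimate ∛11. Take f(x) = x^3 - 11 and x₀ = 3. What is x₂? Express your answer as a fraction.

765763/342225

f'(x) = 3x^2.
f(3) = 16, f'(3) = 27, so x₁ = 3 - 16/27 = 65/27.
f(65/27) = 58112/19683, f'(65/27) = 4225/243, so x₂ = (65/27) - (58112/19683)/(4225/243) = 765763/342225.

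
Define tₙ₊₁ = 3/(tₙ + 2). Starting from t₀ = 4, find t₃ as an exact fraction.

15/16

t₁ = 3/(4 + 2) = 1/2.
t₂ = 3/(1/2 + 2) = 6/5.
t₃ = 3/(6/5 + 2) = 15/16.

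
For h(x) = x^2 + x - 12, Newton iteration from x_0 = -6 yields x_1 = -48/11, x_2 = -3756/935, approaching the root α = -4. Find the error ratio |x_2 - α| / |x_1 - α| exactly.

4/85

x_1 - α = -48/11 - (-4) = -48/11 + 4 = -4/11, so |x_1 - α| = 4/11.
x_2 - α = -3756/935 - (-4) = -3756/935 + 4 = -16/935, so |x_2 - α| = 16/935.
Ratio = (16/935) / (4/11) = 4/85.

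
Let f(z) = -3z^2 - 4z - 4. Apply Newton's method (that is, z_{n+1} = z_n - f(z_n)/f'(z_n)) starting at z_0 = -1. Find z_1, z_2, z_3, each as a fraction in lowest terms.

f'(z) = -6z - 4.
f(-1) = -3, f'(-1) = 2, so z_1 = (-1) - (-3)/2 = 1/2.
f(1/2) = -27/4, f'(1/2) = -7, so z_2 = (1/2) - (-27/4)/(-7) = -13/28.
f(-13/28) = -2187/784, f'(-13/28) = -17/14, so z_3 = (-13/28) - (-2187/784)/(-17/14) = -2629/952.

z_1 = 1/2, z_2 = -13/28, z_3 = -2629/952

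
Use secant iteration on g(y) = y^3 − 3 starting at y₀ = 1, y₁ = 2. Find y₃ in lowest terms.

g(1) = −2, g(2) = 5. y₂ = 2 − 5·(2 − 1)/(5 − (−2)) = 9/7.
g(2) = 5, g(9/7) = −300/343. y₃ = (9/7) − (−300/343)·((9/7) − 2)/((−300/343) − 5) = 561/403.

561/403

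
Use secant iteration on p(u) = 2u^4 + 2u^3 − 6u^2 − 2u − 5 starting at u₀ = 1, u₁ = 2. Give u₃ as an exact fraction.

p(1) = −9, p(2) = 15. u₂ = 2 − 15·(2 − 1)/(15 − (−9)) = 11/8.
p(2) = 15, p(11/8) = −13815/2048. u₃ = (11/8) − (−13815/2048)·((11/8) − 2)/((−13815/2048) − 15) = 4658/2969.

4658/2969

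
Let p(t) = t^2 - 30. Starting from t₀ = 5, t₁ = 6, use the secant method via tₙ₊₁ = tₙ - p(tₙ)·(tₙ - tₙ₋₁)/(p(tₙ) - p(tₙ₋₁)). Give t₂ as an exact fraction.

60/11

p(5) = -5, p(6) = 6. t₂ = 6 - 6·(6 - 5)/(6 - (-5)) = 60/11.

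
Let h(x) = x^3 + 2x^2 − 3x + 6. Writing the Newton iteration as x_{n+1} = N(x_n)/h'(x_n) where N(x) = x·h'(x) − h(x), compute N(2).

h'(x) = 3x^2 + 4x − 3.
N(x) = x·h'(x) − h(x) = x·(3x^2 + 4x − 3) − (x^3 + 2x^2 − 3x + 6) = 2x^3 + 2x^2 − 6.
N(2) = 18.

18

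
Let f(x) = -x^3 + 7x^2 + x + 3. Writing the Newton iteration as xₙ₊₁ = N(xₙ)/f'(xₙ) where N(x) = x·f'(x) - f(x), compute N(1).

2

f'(x) = -3x^2 + 14x + 1.
N(x) = x·f'(x) - f(x) = x·(-3x^2 + 14x + 1) - (-x^3 + 7x^2 + x + 3) = -2x^3 + 7x^2 - 3.
N(1) = 2.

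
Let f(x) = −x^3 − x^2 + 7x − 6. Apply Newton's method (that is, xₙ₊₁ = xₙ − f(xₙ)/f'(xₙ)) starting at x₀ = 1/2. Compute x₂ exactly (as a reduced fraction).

24106/14931

f'(x) = −3x^2 − 2x + 7.
f(1/2) = −23/8, f'(1/2) = 21/4, so x₁ = (1/2) − (−23/8)/(21/4) = 22/21.
f(22/21) = −8464/9261, f'(22/21) = 79/49, so x₂ = (22/21) − (−8464/9261)/(79/49) = 24106/14931.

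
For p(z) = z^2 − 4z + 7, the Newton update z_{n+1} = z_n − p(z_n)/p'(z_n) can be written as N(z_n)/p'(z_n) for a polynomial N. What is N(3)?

p'(z) = 2z − 4.
N(z) = z·p'(z) − p(z) = z·(2z − 4) − (z^2 − 4z + 7) = z^2 − 7.
N(3) = 2.

2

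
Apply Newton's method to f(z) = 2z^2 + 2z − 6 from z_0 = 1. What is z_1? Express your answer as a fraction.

4/3

f'(z) = 4z + 2.
f(1) = −2, f'(1) = 6, so z_1 = 1 − (−2)/6 = 4/3.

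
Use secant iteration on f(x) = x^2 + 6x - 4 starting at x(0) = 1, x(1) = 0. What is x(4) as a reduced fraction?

175/289

f(1) = 3, f(0) = -4. x(2) = 0 - (-4)·(0 - 1)/((-4) - 3) = 4/7.
f(0) = -4, f(4/7) = -12/49. x(3) = (4/7) - (-12/49)·((4/7) - 0)/((-12/49) - (-4)) = 14/23.
f(4/7) = -12/49, f(14/23) = 12/529. x(4) = (14/23) - (12/529)·((14/23) - (4/7))/((12/529) - (-12/49)) = 175/289.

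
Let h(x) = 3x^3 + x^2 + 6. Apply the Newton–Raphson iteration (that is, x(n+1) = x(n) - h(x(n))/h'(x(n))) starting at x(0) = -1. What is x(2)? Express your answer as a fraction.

-541/385

h'(x) = 9x^2 + 2x.
h(-1) = 4, h'(-1) = 7, so x(1) = (-1) - 4/7 = -11/7.
h(-11/7) = -1088/343, h'(-11/7) = 935/49, so x(2) = (-11/7) - (-1088/343)/(935/49) = -541/385.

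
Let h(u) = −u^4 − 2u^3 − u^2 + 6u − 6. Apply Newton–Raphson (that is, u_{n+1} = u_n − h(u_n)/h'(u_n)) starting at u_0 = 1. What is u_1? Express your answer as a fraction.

1/3

h'(u) = −4u^3 − 6u^2 − 2u + 6.
h(1) = −4, h'(1) = −6, so u_1 = 1 − (−4)/(−6) = 1/3.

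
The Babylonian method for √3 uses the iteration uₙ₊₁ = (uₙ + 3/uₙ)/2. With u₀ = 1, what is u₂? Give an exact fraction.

7/4

u₁ = (1 + 3/1)/2 = 2.
u₂ = (2 + 3/2)/2 = 7/4.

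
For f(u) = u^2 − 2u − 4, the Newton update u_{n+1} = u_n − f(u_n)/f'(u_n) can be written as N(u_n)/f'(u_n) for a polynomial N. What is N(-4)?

20

f'(u) = 2u − 2.
N(u) = u·f'(u) − f(u) = u·(2u − 2) − (u^2 − 2u − 4) = u^2 + 4.
N(-4) = 20.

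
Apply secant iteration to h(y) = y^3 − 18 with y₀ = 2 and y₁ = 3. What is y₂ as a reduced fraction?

h(2) = −10, h(3) = 9. y₂ = 3 − 9·(3 − 2)/(9 − (−10)) = 48/19.

48/19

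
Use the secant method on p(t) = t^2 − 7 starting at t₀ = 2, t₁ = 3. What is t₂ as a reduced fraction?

p(2) = −3, p(3) = 2. t₂ = 3 − 2·(3 − 2)/(2 − (−3)) = 13/5.

13/5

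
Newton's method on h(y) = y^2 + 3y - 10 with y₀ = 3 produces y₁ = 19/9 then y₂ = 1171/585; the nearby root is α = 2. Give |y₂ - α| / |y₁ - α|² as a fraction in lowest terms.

9/65

y₁ - α = 19/9 - 2 = 1/9, so |y₁ - α| = 1/9.
y₂ - α = 1171/585 - 2 = 1/585, so |y₂ - α| = 1/585.
|y₁ - α|² = 1/81.
Ratio = (1/585) / (1/81) = 9/65.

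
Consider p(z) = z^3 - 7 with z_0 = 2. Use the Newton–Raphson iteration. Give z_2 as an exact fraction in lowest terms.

p'(z) = 3z^2.
p(2) = 1, p'(2) = 12, so z_1 = 2 - 1/12 = 23/12.
p(23/12) = 71/1728, p'(23/12) = 529/48, so z_2 = (23/12) - (71/1728)/(529/48) = 18215/9522.

18215/9522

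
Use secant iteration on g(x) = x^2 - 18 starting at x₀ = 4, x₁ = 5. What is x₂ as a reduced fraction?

38/9

g(4) = -2, g(5) = 7. x₂ = 5 - 7·(5 - 4)/(7 - (-2)) = 38/9.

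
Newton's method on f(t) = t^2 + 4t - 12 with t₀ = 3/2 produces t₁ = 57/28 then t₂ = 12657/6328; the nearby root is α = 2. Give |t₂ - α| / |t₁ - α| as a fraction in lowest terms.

t₁ - α = 57/28 - 2 = 1/28, so |t₁ - α| = 1/28.
t₂ - α = 12657/6328 - 2 = 1/6328, so |t₂ - α| = 1/6328.
Ratio = (1/6328) / (1/28) = 1/226.

1/226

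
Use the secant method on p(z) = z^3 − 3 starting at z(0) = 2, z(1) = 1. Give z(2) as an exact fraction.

p(2) = 5, p(1) = −2. z(2) = 1 − (−2)·(1 − 2)/((−2) − 5) = 9/7.

9/7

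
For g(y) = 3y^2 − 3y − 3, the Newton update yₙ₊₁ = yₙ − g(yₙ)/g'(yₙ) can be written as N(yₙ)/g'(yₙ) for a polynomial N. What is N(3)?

30

g'(y) = 6y − 3.
N(y) = y·g'(y) − g(y) = y·(6y − 3) − (3y^2 − 3y − 3) = 3y^2 + 3.
N(3) = 30.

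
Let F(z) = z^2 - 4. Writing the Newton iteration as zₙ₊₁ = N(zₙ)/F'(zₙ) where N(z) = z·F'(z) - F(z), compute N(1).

5

F'(z) = 2z.
N(z) = z·F'(z) - F(z) = z·(2z) - (z^2 - 4) = z^2 + 4.
N(1) = 5.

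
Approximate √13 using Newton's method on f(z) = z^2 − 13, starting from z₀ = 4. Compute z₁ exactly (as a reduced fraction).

f'(z) = 2z.
f(4) = 3, f'(4) = 8, so z₁ = 4 − 3/8 = 29/8.

29/8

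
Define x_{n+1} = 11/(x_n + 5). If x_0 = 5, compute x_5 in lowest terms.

x_1 = 11/(5 + 5) = 11/10.
x_2 = 11/(11/10 + 5) = 110/61.
x_3 = 11/(110/61 + 5) = 671/415.
x_4 = 11/(671/415 + 5) = 4565/2746.
x_5 = 11/(4565/2746 + 5) = 30206/18295.

30206/18295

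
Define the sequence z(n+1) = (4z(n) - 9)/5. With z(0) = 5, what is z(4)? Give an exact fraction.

-2041/625

z(1) = (4·5 - 9)/5 = 11/5.
z(2) = (4·(11/5) - 9)/5 = -1/25.
z(3) = (4·(-1/25) - 9)/5 = -229/125.
z(4) = (4·(-229/125) - 9)/5 = -2041/625.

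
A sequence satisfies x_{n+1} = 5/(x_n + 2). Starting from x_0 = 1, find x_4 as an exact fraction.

x_1 = 5/(1 + 2) = 5/3.
x_2 = 5/(5/3 + 2) = 15/11.
x_3 = 5/(15/11 + 2) = 55/37.
x_4 = 5/(55/37 + 2) = 185/129.

185/129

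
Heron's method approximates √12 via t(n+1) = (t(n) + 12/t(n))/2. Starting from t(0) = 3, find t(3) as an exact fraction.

t(1) = (3 + 12/3)/2 = 7/2.
t(2) = (7/2 + 12/(7/2))/2 = 97/28.
t(3) = (97/28 + 12/(97/28))/2 = 18817/5432.

18817/5432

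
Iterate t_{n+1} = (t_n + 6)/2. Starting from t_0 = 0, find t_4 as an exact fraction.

t_1 = (0 + 6)/2 = 3.
t_2 = (3 + 6)/2 = 9/2.
t_3 = ((9/2) + 6)/2 = 21/4.
t_4 = ((21/4) + 6)/2 = 45/8.

45/8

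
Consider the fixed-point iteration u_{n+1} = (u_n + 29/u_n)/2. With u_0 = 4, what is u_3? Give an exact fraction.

30095761/5588640

u_1 = (4 + 29/4)/2 = 45/8.
u_2 = (45/8 + 29/(45/8))/2 = 3881/720.
u_3 = (3881/720 + 29/(3881/720))/2 = 30095761/5588640.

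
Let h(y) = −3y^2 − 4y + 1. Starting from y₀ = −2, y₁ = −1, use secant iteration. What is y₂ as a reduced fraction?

h(−2) = −3, h(−1) = 2. y₂ = (−1) − 2·((−1) − (−2))/(2 − (−3)) = −7/5.

−7/5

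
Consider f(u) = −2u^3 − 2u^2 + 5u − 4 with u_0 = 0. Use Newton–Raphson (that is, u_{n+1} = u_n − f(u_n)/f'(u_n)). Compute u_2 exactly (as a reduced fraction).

−28/85

f'(u) = −6u^2 − 4u + 5.
f(0) = −4, f'(0) = 5, so u_1 = 0 − (−4)/5 = 4/5.
f(4/5) = −288/125, f'(4/5) = −51/25, so u_2 = (4/5) − (−288/125)/(−51/25) = −28/85.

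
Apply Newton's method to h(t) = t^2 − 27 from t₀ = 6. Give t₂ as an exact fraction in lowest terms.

h'(t) = 2t.
h(6) = 9, h'(6) = 12, so t₁ = 6 − 9/12 = 21/4.
h(21/4) = 9/16, h'(21/4) = 21/2, so t₂ = (21/4) − (9/16)/(21/2) = 291/56.

291/56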